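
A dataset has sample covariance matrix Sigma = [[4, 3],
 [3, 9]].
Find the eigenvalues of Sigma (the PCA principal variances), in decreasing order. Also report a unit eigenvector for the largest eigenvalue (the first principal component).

Step 1 — characteristic polynomial of 2×2 Sigma:
  det(Sigma - λI) = λ² - trace · λ + det = 0.
  trace = 4 + 9 = 13, det = 4·9 - (3)² = 27.
Step 2 — discriminant:
  Δ = trace² - 4·det = 169 - 108 = 61.
Step 3 — eigenvalues:
  λ = (trace ± √Δ)/2 = (13 ± 7.8102)/2,
  λ_1 = 10.4051,  λ_2 = 2.5949.

Step 4 — unit eigenvector for λ_1: solve (Sigma - λ_1 I)v = 0. First row:
  (4 - 10.4051)·v_x + (3)·v_y = 0, i.e. (-6.4051)·v_x + (3)·v_y = 0,
  so v ∝ (b, λ_1 - a) = (3, 6.4051) = u.
  ||u|| = √((3)² + (6.4051)²) = √(50.0256) ≈ 7.0729,
  v_1 = u/||u|| ≈ (0.4242, 0.9056) (||v_1|| = 1).

λ_1 = 10.4051,  λ_2 = 2.5949;  v_1 ≈ (0.4242, 0.9056)


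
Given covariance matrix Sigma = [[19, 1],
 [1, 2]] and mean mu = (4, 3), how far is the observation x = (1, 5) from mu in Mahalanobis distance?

Step 1 — centre the observation: (x - mu) = (-3, 2).

Step 2 — invert Sigma. det(Sigma) = 19·2 - (1)² = 37.
  Sigma^{-1} = (1/det) · [[d, -b], [-b, a]] = [[0.0541, -0.027],
 [-0.027, 0.5135]].

Step 3 — form the quadratic (x - mu)^T · Sigma^{-1} · (x - mu):
  Sigma^{-1} · (x - mu) = (-0.2162, 1.1081).
  (x - mu)^T · [Sigma^{-1} · (x - mu)] = (-3)·(-0.2162) + (2)·(1.1081) = 2.8649.

Step 4 — take square root: d = √(2.8649) ≈ 1.6926.

d(x, mu) = √(2.8649) ≈ 1.6926


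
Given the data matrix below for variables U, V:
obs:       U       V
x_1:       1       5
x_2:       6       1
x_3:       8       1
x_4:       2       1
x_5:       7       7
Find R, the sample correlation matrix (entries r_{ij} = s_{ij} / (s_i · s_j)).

Step 1 — column means:
  mean(U) = (1 + 6 + 8 + 2 + 7) / 5 = 24/5 = 4.8
  mean(V) = (5 + 1 + 1 + 1 + 7) / 5 = 15/5 = 3

Step 2 — sample variances and covariances s[i,j] = (1/(n-1)) · Σ_k (x_{k,i} - mean_i) · (x_{k,j} - mean_j), with n-1 = 4:
  s[U,U] = ((-3.8)·(-3.8) + (1.2)·(1.2) + (3.2)·(3.2) + (-2.8)·(-2.8) + (2.2)·(2.2)) / 4 = 38.8/4 = 9.7
  s[U,V] = ((-3.8)·(2) + (1.2)·(-2) + (3.2)·(-2) + (-2.8)·(-2) + (2.2)·(4)) / 4 = -2/4 = -0.5
  s[V,V] = ((2)·(2) + (-2)·(-2) + (-2)·(-2) + (-2)·(-2) + (4)·(4)) / 4 = 32/4 = 8
  Sample standard deviations s_i = √(s[i,i]):
  s(U) = √(9.7) = 3.1145
  s(V) = √(8) = 2.8284

Step 3 — r_{ij} = s_{ij} / (s_i · s_j):
  r[U,U] = 1 (diagonal).
  r[U,V] = -0.5 / (3.1145 · 2.8284) = -0.5 / 8.8091 = -0.0568
  r[V,V] = 1 (diagonal).

R is symmetric with unit diagonal. Assembling:

R = [[1, -0.0568],
 [-0.0568, 1]]


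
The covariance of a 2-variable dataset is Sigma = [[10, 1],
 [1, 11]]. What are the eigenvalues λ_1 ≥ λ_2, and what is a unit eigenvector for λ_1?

Step 1 — characteristic polynomial of 2×2 Sigma:
  det(Sigma - λI) = λ² - trace · λ + det = 0.
  trace = 10 + 11 = 21, det = 10·11 - (1)² = 109.
Step 2 — discriminant:
  Δ = trace² - 4·det = 441 - 436 = 5.
Step 3 — eigenvalues:
  λ = (trace ± √Δ)/2 = (21 ± 2.2361)/2,
  λ_1 = 11.618,  λ_2 = 9.382.

Step 4 — unit eigenvector for λ_1: solve (Sigma - λ_1 I)v = 0. First row:
  (10 - 11.618)·v_x + (1)·v_y = 0, i.e. (-1.618)·v_x + (1)·v_y = 0,
  so v ∝ (b, λ_1 - a) = (1, 1.618) = u.
  ||u|| = √((1)² + (1.618)²) = √(3.618) ≈ 1.9021,
  v_1 = u/||u|| ≈ (0.5257, 0.8507) (||v_1|| = 1).

λ_1 = 11.618,  λ_2 = 9.382;  v_1 ≈ (0.5257, 0.8507)


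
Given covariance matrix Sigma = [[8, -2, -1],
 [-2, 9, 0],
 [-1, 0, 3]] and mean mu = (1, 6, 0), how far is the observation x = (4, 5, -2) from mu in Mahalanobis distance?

Step 1 — centre the observation: (x - mu) = (3, -1, -2).

Step 2 — invert Sigma (cofactor / det for 3×3, or solve directly):
  Sigma^{-1} = [[0.1385, 0.0308, 0.0462],
 [0.0308, 0.1179, 0.0103],
 [0.0462, 0.0103, 0.3487]].

Step 3 — form the quadratic (x - mu)^T · Sigma^{-1} · (x - mu):
  Sigma^{-1} · (x - mu) = (0.2923, -0.0462, -0.5692).
  (x - mu)^T · [Sigma^{-1} · (x - mu)] = (3)·(0.2923) + (-1)·(-0.0462) + (-2)·(-0.5692) = 2.0615.

Step 4 — take square root: d = √(2.0615) ≈ 1.4358.

d(x, mu) = √(2.0615) ≈ 1.4358


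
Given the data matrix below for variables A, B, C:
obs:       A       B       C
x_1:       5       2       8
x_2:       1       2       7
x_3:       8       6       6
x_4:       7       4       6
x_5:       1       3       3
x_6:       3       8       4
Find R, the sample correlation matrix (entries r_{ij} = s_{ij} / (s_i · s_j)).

Step 1 — column means:
  mean(A) = (5 + 1 + 8 + 7 + 1 + 3) / 6 = 25/6 = 4.1667
  mean(B) = (2 + 2 + 6 + 4 + 3 + 8) / 6 = 25/6 = 4.1667
  mean(C) = (8 + 7 + 6 + 6 + 3 + 4) / 6 = 34/6 = 5.6667

Step 2 — sample variances and covariances s[i,j] = (1/(n-1)) · Σ_k (x_{k,i} - mean_i) · (x_{k,j} - mean_j), with n-1 = 5:
  s[A,A] = ((0.8333)·(0.8333) + (-3.1667)·(-3.1667) + (3.8333)·(3.8333) + (2.8333)·(2.8333) + (-3.1667)·(-3.1667) + (-1.1667)·(-1.1667)) / 5 = 44.8333/5 = 8.9667
  s[A,B] = ((0.8333)·(-2.1667) + (-3.1667)·(-2.1667) + (3.8333)·(1.8333) + (2.8333)·(-0.1667) + (-3.1667)·(-1.1667) + (-1.1667)·(3.8333)) / 5 = 10.8333/5 = 2.1667
  s[A,C] = ((0.8333)·(2.3333) + (-3.1667)·(1.3333) + (3.8333)·(0.3333) + (2.8333)·(0.3333) + (-3.1667)·(-2.6667) + (-1.1667)·(-1.6667)) / 5 = 10.3333/5 = 2.0667
  s[B,B] = ((-2.1667)·(-2.1667) + (-2.1667)·(-2.1667) + (1.8333)·(1.8333) + (-0.1667)·(-0.1667) + (-1.1667)·(-1.1667) + (3.8333)·(3.8333)) / 5 = 28.8333/5 = 5.7667
  s[B,C] = ((-2.1667)·(2.3333) + (-2.1667)·(1.3333) + (1.8333)·(0.3333) + (-0.1667)·(0.3333) + (-1.1667)·(-2.6667) + (3.8333)·(-1.6667)) / 5 = -10.6667/5 = -2.1333
  s[C,C] = ((2.3333)·(2.3333) + (1.3333)·(1.3333) + (0.3333)·(0.3333) + (0.3333)·(0.3333) + (-2.6667)·(-2.6667) + (-1.6667)·(-1.6667)) / 5 = 17.3333/5 = 3.4667
  Sample standard deviations s_i = √(s[i,i]):
  s(A) = √(8.9667) = 2.9944
  s(B) = √(5.7667) = 2.4014
  s(C) = √(3.4667) = 1.8619

Step 3 — r_{ij} = s_{ij} / (s_i · s_j):
  r[A,A] = 1 (diagonal).
  r[A,B] = 2.1667 / (2.9944 · 2.4014) = 2.1667 / 7.1908 = 0.3013
  r[A,C] = 2.0667 / (2.9944 · 1.8619) = 2.0667 / 5.5753 = 0.3707
  r[B,B] = 1 (diagonal).
  r[B,C] = -2.1333 / (2.4014 · 1.8619) = -2.1333 / 4.4711 = -0.4771
  r[C,C] = 1 (diagonal).

R is symmetric with unit diagonal. Assembling:

R = [[1, 0.3013, 0.3707],
 [0.3013, 1, -0.4771],
 [0.3707, -0.4771, 1]]


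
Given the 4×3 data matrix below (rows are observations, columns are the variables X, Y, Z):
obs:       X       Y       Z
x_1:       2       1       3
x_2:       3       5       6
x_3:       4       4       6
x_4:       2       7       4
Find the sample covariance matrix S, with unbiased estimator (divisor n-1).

Step 1 — column means:
  mean(X) = (2 + 3 + 4 + 2) / 4 = 11/4 = 2.75
  mean(Y) = (1 + 5 + 4 + 7) / 4 = 17/4 = 4.25
  mean(Z) = (3 + 6 + 6 + 4) / 4 = 19/4 = 4.75

Step 2 — sample covariance S[i,j] = (1/(n-1)) · Σ_k (x_{k,i} - mean_i) · (x_{k,j} - mean_j), with n-1 = 3.
  S[X,X] = ((-0.75)·(-0.75) + (0.25)·(0.25) + (1.25)·(1.25) + (-0.75)·(-0.75)) / 3 = 2.75/3 = 0.9167
  S[X,Y] = ((-0.75)·(-3.25) + (0.25)·(0.75) + (1.25)·(-0.25) + (-0.75)·(2.75)) / 3 = 0.25/3 = 0.0833
  S[X,Z] = ((-0.75)·(-1.75) + (0.25)·(1.25) + (1.25)·(1.25) + (-0.75)·(-0.75)) / 3 = 3.75/3 = 1.25
  S[Y,Y] = ((-3.25)·(-3.25) + (0.75)·(0.75) + (-0.25)·(-0.25) + (2.75)·(2.75)) / 3 = 18.75/3 = 6.25
  S[Y,Z] = ((-3.25)·(-1.75) + (0.75)·(1.25) + (-0.25)·(1.25) + (2.75)·(-0.75)) / 3 = 4.25/3 = 1.4167
  S[Z,Z] = ((-1.75)·(-1.75) + (1.25)·(1.25) + (1.25)·(1.25) + (-0.75)·(-0.75)) / 3 = 6.75/3 = 2.25

S is symmetric (S[j,i] = S[i,j]). Assembling:

S = [[0.9167, 0.0833, 1.25],
 [0.0833, 6.25, 1.4167],
 [1.25, 1.4167, 2.25]]


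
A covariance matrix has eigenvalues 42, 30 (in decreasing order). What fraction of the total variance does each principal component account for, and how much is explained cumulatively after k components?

Step 1 — total variance = trace(Sigma) = Σ λ_i = 42 + 30 = 72.

Step 2 — fraction explained by component i = λ_i / Σ λ:
  PC1: 42/72 = 0.5833
  PC2: 30/72 = 0.4167

Step 3 — cumulative fraction after k components = (λ_1 + ... + λ_k) / Σ λ:
  k = 1: 42/72 = 0.5833
  k = 2: (42 + 30)/72 = 72/72 = 1

Summary (fraction, with percent):

explained: PC1 0.5833 (58.33%), PC2 0.4167 (41.67%);  cumulative: 0.5833, 1


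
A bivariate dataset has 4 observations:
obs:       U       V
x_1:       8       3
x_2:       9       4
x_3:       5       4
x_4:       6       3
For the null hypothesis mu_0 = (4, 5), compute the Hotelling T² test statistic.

Step 1 — sample mean vector:
  mean(U) = (8 + 9 + 5 + 6) / 4 = 28/4 = 7
  mean(V) = (3 + 4 + 4 + 3) / 4 = 14/4 = 3.5
  x̄ = (7, 3.5),  deviation x̄ - mu_0 = (7, 3.5) - (4, 5) = (3, -1.5).

Step 2 — sample covariance matrix, S[i,j] = (1/(n-1)) · Σ_k (x_{k,i} - mean_i) · (x_{k,j} - mean_j), divisor n-1 = 3:
  S[U,U] = ((1)·(1) + (2)·(2) + (-2)·(-2) + (-1)·(-1)) / 3 = 10/3 = 3.3333
  S[U,V] = ((1)·(-0.5) + (2)·(0.5) + (-2)·(0.5) + (-1)·(-0.5)) / 3 = 0/3 = 0
  S[V,V] = ((-0.5)·(-0.5) + (0.5)·(0.5) + (0.5)·(0.5) + (-0.5)·(-0.5)) / 3 = 1/3 = 0.3333
  S = [[3.3333, 0],
 [0, 0.3333]].

Step 3 — invert S. det(S) = 3.3333·0.3333 - (0)² = 1.1111.
  S^{-1} = (1/det) · [[d, -b], [-b, a]] = [[0.3, 0],
 [0, 3]].

Step 4 — quadratic form (x̄ - mu_0)^T · S^{-1} · (x̄ - mu_0):
  S^{-1} · (x̄ - mu_0) = (0.9, -4.5),
  (x̄ - mu_0)^T · [...] = (3)·(0.9) + (-1.5)·(-4.5) = 9.45.

Step 5 — scale by n: T² = 4 · 9.45 = 37.8.

T² ≈ 37.8


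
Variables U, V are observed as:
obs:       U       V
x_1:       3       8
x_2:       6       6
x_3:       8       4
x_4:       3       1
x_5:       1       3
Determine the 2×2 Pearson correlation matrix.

Step 1 — column means:
  mean(U) = (3 + 6 + 8 + 3 + 1) / 5 = 21/5 = 4.2
  mean(V) = (8 + 6 + 4 + 1 + 3) / 5 = 22/5 = 4.4

Step 2 — sample variances and covariances s[i,j] = (1/(n-1)) · Σ_k (x_{k,i} - mean_i) · (x_{k,j} - mean_j), with n-1 = 4:
  s[U,U] = ((-1.2)·(-1.2) + (1.8)·(1.8) + (3.8)·(3.8) + (-1.2)·(-1.2) + (-3.2)·(-3.2)) / 4 = 30.8/4 = 7.7
  s[U,V] = ((-1.2)·(3.6) + (1.8)·(1.6) + (3.8)·(-0.4) + (-1.2)·(-3.4) + (-3.2)·(-1.4)) / 4 = 5.6/4 = 1.4
  s[V,V] = ((3.6)·(3.6) + (1.6)·(1.6) + (-0.4)·(-0.4) + (-3.4)·(-3.4) + (-1.4)·(-1.4)) / 4 = 29.2/4 = 7.3
  Sample standard deviations s_i = √(s[i,i]):
  s(U) = √(7.7) = 2.7749
  s(V) = √(7.3) = 2.7019

Step 3 — r_{ij} = s_{ij} / (s_i · s_j):
  r[U,U] = 1 (diagonal).
  r[U,V] = 1.4 / (2.7749 · 2.7019) = 1.4 / 7.4973 = 0.1867
  r[V,V] = 1 (diagonal).

R is symmetric with unit diagonal. Assembling:

R = [[1, 0.1867],
 [0.1867, 1]]


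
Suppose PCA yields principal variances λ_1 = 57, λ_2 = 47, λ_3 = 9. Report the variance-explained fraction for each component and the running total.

Step 1 — total variance = trace(Sigma) = Σ λ_i = 57 + 47 + 9 = 113.

Step 2 — fraction explained by component i = λ_i / Σ λ:
  PC1: 57/113 = 0.5044
  PC2: 47/113 = 0.4159
  PC3: 9/113 = 0.0796

Step 3 — cumulative fraction after k components = (λ_1 + ... + λ_k) / Σ λ:
  k = 1: 57/113 = 0.5044
  k = 2: (57 + 47)/113 = 104/113 = 0.9204
  k = 3: (57 + 47 + 9)/113 = 113/113 = 1

Summary (fraction, with percent):

explained: PC1 0.5044 (50.44%), PC2 0.4159 (41.59%), PC3 0.0796 (7.96%);  cumulative: 0.5044, 0.9204, 1


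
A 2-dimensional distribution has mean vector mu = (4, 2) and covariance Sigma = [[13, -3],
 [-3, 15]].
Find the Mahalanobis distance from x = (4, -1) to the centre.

Step 1 — centre the observation: (x - mu) = (0, -3).

Step 2 — invert Sigma. det(Sigma) = 13·15 - (-3)² = 186.
  Sigma^{-1} = (1/det) · [[d, -b], [-b, a]] = [[0.0806, 0.0161],
 [0.0161, 0.0699]].

Step 3 — form the quadratic (x - mu)^T · Sigma^{-1} · (x - mu):
  Sigma^{-1} · (x - mu) = (-0.0484, -0.2097).
  (x - mu)^T · [Sigma^{-1} · (x - mu)] = (0)·(-0.0484) + (-3)·(-0.2097) = 0.629.

Step 4 — take square root: d = √(0.629) ≈ 0.7931.

d(x, mu) = √(0.629) ≈ 0.7931


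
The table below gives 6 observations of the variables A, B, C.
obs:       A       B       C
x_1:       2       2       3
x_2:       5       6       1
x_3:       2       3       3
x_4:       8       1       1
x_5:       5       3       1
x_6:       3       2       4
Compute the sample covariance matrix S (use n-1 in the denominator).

Step 1 — column means:
  mean(A) = (2 + 5 + 2 + 8 + 5 + 3) / 6 = 25/6 = 4.1667
  mean(B) = (2 + 6 + 3 + 1 + 3 + 2) / 6 = 17/6 = 2.8333
  mean(C) = (3 + 1 + 3 + 1 + 1 + 4) / 6 = 13/6 = 2.1667

Step 2 — sample covariance S[i,j] = (1/(n-1)) · Σ_k (x_{k,i} - mean_i) · (x_{k,j} - mean_j), with n-1 = 5.
  S[A,A] = ((-2.1667)·(-2.1667) + (0.8333)·(0.8333) + (-2.1667)·(-2.1667) + (3.8333)·(3.8333) + (0.8333)·(0.8333) + (-1.1667)·(-1.1667)) / 5 = 26.8333/5 = 5.3667
  S[A,B] = ((-2.1667)·(-0.8333) + (0.8333)·(3.1667) + (-2.1667)·(0.1667) + (3.8333)·(-1.8333) + (0.8333)·(0.1667) + (-1.1667)·(-0.8333)) / 5 = -1.8333/5 = -0.3667
  S[A,C] = ((-2.1667)·(0.8333) + (0.8333)·(-1.1667) + (-2.1667)·(0.8333) + (3.8333)·(-1.1667) + (0.8333)·(-1.1667) + (-1.1667)·(1.8333)) / 5 = -12.1667/5 = -2.4333
  S[B,B] = ((-0.8333)·(-0.8333) + (3.1667)·(3.1667) + (0.1667)·(0.1667) + (-1.8333)·(-1.8333) + (0.1667)·(0.1667) + (-0.8333)·(-0.8333)) / 5 = 14.8333/5 = 2.9667
  S[B,C] = ((-0.8333)·(0.8333) + (3.1667)·(-1.1667) + (0.1667)·(0.8333) + (-1.8333)·(-1.1667) + (0.1667)·(-1.1667) + (-0.8333)·(1.8333)) / 5 = -3.8333/5 = -0.7667
  S[C,C] = ((0.8333)·(0.8333) + (-1.1667)·(-1.1667) + (0.8333)·(0.8333) + (-1.1667)·(-1.1667) + (-1.1667)·(-1.1667) + (1.8333)·(1.8333)) / 5 = 8.8333/5 = 1.7667

S is symmetric (S[j,i] = S[i,j]). Assembling:

S = [[5.3667, -0.3667, -2.4333],
 [-0.3667, 2.9667, -0.7667],
 [-2.4333, -0.7667, 1.7667]]


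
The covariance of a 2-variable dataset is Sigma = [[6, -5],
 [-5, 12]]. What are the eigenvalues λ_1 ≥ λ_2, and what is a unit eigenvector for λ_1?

Step 1 — characteristic polynomial of 2×2 Sigma:
  det(Sigma - λI) = λ² - trace · λ + det = 0.
  trace = 6 + 12 = 18, det = 6·12 - (-5)² = 47.
Step 2 — discriminant:
  Δ = trace² - 4·det = 324 - 188 = 136.
Step 3 — eigenvalues:
  λ = (trace ± √Δ)/2 = (18 ± 11.6619)/2,
  λ_1 = 14.831,  λ_2 = 3.169.

Step 4 — unit eigenvector for λ_1: solve (Sigma - λ_1 I)v = 0. First row:
  (6 - 14.831)·v_x + (-5)·v_y = 0, i.e. (-8.831)·v_x + (-5)·v_y = 0,
  so v ∝ (b, λ_1 - a) = (-5, 8.831); multiply by -1 so the first entry is positive: u = (5, -8.831).
  ||u|| = √((5)² + (-8.831)²) = √(102.9857) ≈ 10.1482,
  v_1 = u/||u|| ≈ (0.4927, -0.8702) (||v_1|| = 1).

λ_1 = 14.831,  λ_2 = 3.169;  v_1 ≈ (0.4927, -0.8702)


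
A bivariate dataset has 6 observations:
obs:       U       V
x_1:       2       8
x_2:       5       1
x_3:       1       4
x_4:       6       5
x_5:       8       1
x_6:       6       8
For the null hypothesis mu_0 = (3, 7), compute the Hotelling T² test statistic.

Step 1 — sample mean vector:
  mean(U) = (2 + 5 + 1 + 6 + 8 + 6) / 6 = 28/6 = 4.6667
  mean(V) = (8 + 1 + 4 + 5 + 1 + 8) / 6 = 27/6 = 4.5
  x̄ = (4.6667, 4.5),  deviation x̄ - mu_0 = (4.6667, 4.5) - (3, 7) = (1.6667, -2.5).

Step 2 — sample covariance matrix, S[i,j] = (1/(n-1)) · Σ_k (x_{k,i} - mean_i) · (x_{k,j} - mean_j), divisor n-1 = 5:
  S[U,U] = ((-2.6667)·(-2.6667) + (0.3333)·(0.3333) + (-3.6667)·(-3.6667) + (1.3333)·(1.3333) + (3.3333)·(3.3333) + (1.3333)·(1.3333)) / 5 = 35.3333/5 = 7.0667
  S[U,V] = ((-2.6667)·(3.5) + (0.3333)·(-3.5) + (-3.6667)·(-0.5) + (1.3333)·(0.5) + (3.3333)·(-3.5) + (1.3333)·(3.5)) / 5 = -15/5 = -3
  S[V,V] = ((3.5)·(3.5) + (-3.5)·(-3.5) + (-0.5)·(-0.5) + (0.5)·(0.5) + (-3.5)·(-3.5) + (3.5)·(3.5)) / 5 = 49.5/5 = 9.9
  S = [[7.0667, -3],
 [-3, 9.9]].

Step 3 — invert S. det(S) = 7.0667·9.9 - (-3)² = 60.96.
  S^{-1} = (1/det) · [[d, -b], [-b, a]] = [[0.1624, 0.0492],
 [0.0492, 0.1159]].

Step 4 — quadratic form (x̄ - mu_0)^T · S^{-1} · (x̄ - mu_0):
  S^{-1} · (x̄ - mu_0) = (0.1476, -0.2078),
  (x̄ - mu_0)^T · [...] = (1.6667)·(0.1476) + (-2.5)·(-0.2078) = 0.7655.

Step 5 — scale by n: T² = 6 · 0.7655 = 4.5932.

T² ≈ 4.5932


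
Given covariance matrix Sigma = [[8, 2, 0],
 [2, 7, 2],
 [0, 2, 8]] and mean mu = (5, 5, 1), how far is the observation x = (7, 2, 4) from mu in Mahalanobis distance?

Step 1 — centre the observation: (x - mu) = (2, -3, 3).

Step 2 — invert Sigma (cofactor / det for 3×3, or solve directly):
  Sigma^{-1} = [[0.1354, -0.0417, 0.0104],
 [-0.0417, 0.1667, -0.0417],
 [0.0104, -0.0417, 0.1354]].

Step 3 — form the quadratic (x - mu)^T · Sigma^{-1} · (x - mu):
  Sigma^{-1} · (x - mu) = (0.4271, -0.7083, 0.5521).
  (x - mu)^T · [Sigma^{-1} · (x - mu)] = (2)·(0.4271) + (-3)·(-0.7083) + (3)·(0.5521) = 4.6354.

Step 4 — take square root: d = √(4.6354) ≈ 2.153.

d(x, mu) = √(4.6354) ≈ 2.153


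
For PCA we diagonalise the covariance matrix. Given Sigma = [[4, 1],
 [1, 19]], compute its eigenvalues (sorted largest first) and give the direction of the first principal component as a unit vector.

Step 1 — characteristic polynomial of 2×2 Sigma:
  det(Sigma - λI) = λ² - trace · λ + det = 0.
  trace = 4 + 19 = 23, det = 4·19 - (1)² = 75.
Step 2 — discriminant:
  Δ = trace² - 4·det = 529 - 300 = 229.
Step 3 — eigenvalues:
  λ = (trace ± √Δ)/2 = (23 ± 15.1327)/2,
  λ_1 = 19.0664,  λ_2 = 3.9336.

Step 4 — unit eigenvector for λ_1: solve (Sigma - λ_1 I)v = 0. First row:
  (4 - 19.0664)·v_x + (1)·v_y = 0, i.e. (-15.0664)·v_x + (1)·v_y = 0,
  so v ∝ (b, λ_1 - a) = (1, 15.0664) = u.
  ||u|| = √((1)² + (15.0664)²) = √(227.9956) ≈ 15.0995,
  v_1 = u/||u|| ≈ (0.0662, 0.9978) (||v_1|| = 1).

λ_1 = 19.0664,  λ_2 = 3.9336;  v_1 ≈ (0.0662, 0.9978)


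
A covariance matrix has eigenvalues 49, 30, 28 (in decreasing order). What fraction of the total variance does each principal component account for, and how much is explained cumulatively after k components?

Step 1 — total variance = trace(Sigma) = Σ λ_i = 49 + 30 + 28 = 107.

Step 2 — fraction explained by component i = λ_i / Σ λ:
  PC1: 49/107 = 0.4579
  PC2: 30/107 = 0.2804
  PC3: 28/107 = 0.2617

Step 3 — cumulative fraction after k components = (λ_1 + ... + λ_k) / Σ λ:
  k = 1: 49/107 = 0.4579
  k = 2: (49 + 30)/107 = 79/107 = 0.7383
  k = 3: (49 + 30 + 28)/107 = 107/107 = 1

Summary (fraction, with percent):

explained: PC1 0.4579 (45.79%), PC2 0.2804 (28.04%), PC3 0.2617 (26.17%);  cumulative: 0.4579, 0.7383, 1


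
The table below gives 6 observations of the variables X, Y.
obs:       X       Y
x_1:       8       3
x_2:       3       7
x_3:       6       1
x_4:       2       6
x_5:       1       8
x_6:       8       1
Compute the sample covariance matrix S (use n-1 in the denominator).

Step 1 — column means:
  mean(X) = (8 + 3 + 6 + 2 + 1 + 8) / 6 = 28/6 = 4.6667
  mean(Y) = (3 + 7 + 1 + 6 + 8 + 1) / 6 = 26/6 = 4.3333

Step 2 — sample covariance S[i,j] = (1/(n-1)) · Σ_k (x_{k,i} - mean_i) · (x_{k,j} - mean_j), with n-1 = 5.
  S[X,X] = ((3.3333)·(3.3333) + (-1.6667)·(-1.6667) + (1.3333)·(1.3333) + (-2.6667)·(-2.6667) + (-3.6667)·(-3.6667) + (3.3333)·(3.3333)) / 5 = 47.3333/5 = 9.4667
  S[X,Y] = ((3.3333)·(-1.3333) + (-1.6667)·(2.6667) + (1.3333)·(-3.3333) + (-2.6667)·(1.6667) + (-3.6667)·(3.6667) + (3.3333)·(-3.3333)) / 5 = -42.3333/5 = -8.4667
  S[Y,Y] = ((-1.3333)·(-1.3333) + (2.6667)·(2.6667) + (-3.3333)·(-3.3333) + (1.6667)·(1.6667) + (3.6667)·(3.6667) + (-3.3333)·(-3.3333)) / 5 = 47.3333/5 = 9.4667

S is symmetric (S[j,i] = S[i,j]). Assembling:

S = [[9.4667, -8.4667],
 [-8.4667, 9.4667]]


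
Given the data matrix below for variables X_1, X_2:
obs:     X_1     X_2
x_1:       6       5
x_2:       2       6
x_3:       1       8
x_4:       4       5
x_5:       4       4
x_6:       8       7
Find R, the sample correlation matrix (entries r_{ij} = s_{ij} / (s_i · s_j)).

Step 1 — column means:
  mean(X_1) = (6 + 2 + 1 + 4 + 4 + 8) / 6 = 25/6 = 4.1667
  mean(X_2) = (5 + 6 + 8 + 5 + 4 + 7) / 6 = 35/6 = 5.8333

Step 2 — sample variances and covariances s[i,j] = (1/(n-1)) · Σ_k (x_{k,i} - mean_i) · (x_{k,j} - mean_j), with n-1 = 5:
  s[X_1,X_1] = ((1.8333)·(1.8333) + (-2.1667)·(-2.1667) + (-3.1667)·(-3.1667) + (-0.1667)·(-0.1667) + (-0.1667)·(-0.1667) + (3.8333)·(3.8333)) / 5 = 32.8333/5 = 6.5667
  s[X_1,X_2] = ((1.8333)·(-0.8333) + (-2.1667)·(0.1667) + (-3.1667)·(2.1667) + (-0.1667)·(-0.8333) + (-0.1667)·(-1.8333) + (3.8333)·(1.1667)) / 5 = -3.8333/5 = -0.7667
  s[X_2,X_2] = ((-0.8333)·(-0.8333) + (0.1667)·(0.1667) + (2.1667)·(2.1667) + (-0.8333)·(-0.8333) + (-1.8333)·(-1.8333) + (1.1667)·(1.1667)) / 5 = 10.8333/5 = 2.1667
  Sample standard deviations s_i = √(s[i,i]):
  s(X_1) = √(6.5667) = 2.5626
  s(X_2) = √(2.1667) = 1.472

Step 3 — r_{ij} = s_{ij} / (s_i · s_j):
  r[X_1,X_1] = 1 (diagonal).
  r[X_1,X_2] = -0.7667 / (2.5626 · 1.472) = -0.7667 / 3.772 = -0.2033
  r[X_2,X_2] = 1 (diagonal).

R is symmetric with unit diagonal. Assembling:

R = [[1, -0.2033],
 [-0.2033, 1]]


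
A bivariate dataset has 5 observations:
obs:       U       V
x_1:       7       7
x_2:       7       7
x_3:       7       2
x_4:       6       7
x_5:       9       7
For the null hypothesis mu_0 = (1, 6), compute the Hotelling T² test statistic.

Step 1 — sample mean vector:
  mean(U) = (7 + 7 + 7 + 6 + 9) / 5 = 36/5 = 7.2
  mean(V) = (7 + 7 + 2 + 7 + 7) / 5 = 30/5 = 6
  x̄ = (7.2, 6),  deviation x̄ - mu_0 = (7.2, 6) - (1, 6) = (6.2, 0).

Step 2 — sample covariance matrix, S[i,j] = (1/(n-1)) · Σ_k (x_{k,i} - mean_i) · (x_{k,j} - mean_j), divisor n-1 = 4:
  S[U,U] = ((-0.2)·(-0.2) + (-0.2)·(-0.2) + (-0.2)·(-0.2) + (-1.2)·(-1.2) + (1.8)·(1.8)) / 4 = 4.8/4 = 1.2
  S[U,V] = ((-0.2)·(1) + (-0.2)·(1) + (-0.2)·(-4) + (-1.2)·(1) + (1.8)·(1)) / 4 = 1/4 = 0.25
  S[V,V] = ((1)·(1) + (1)·(1) + (-4)·(-4) + (1)·(1) + (1)·(1)) / 4 = 20/4 = 5
  S = [[1.2, 0.25],
 [0.25, 5]].

Step 3 — invert S. det(S) = 1.2·5 - (0.25)² = 5.9375.
  S^{-1} = (1/det) · [[d, -b], [-b, a]] = [[0.8421, -0.0421],
 [-0.0421, 0.2021]].

Step 4 — quadratic form (x̄ - mu_0)^T · S^{-1} · (x̄ - mu_0):
  S^{-1} · (x̄ - mu_0) = (5.2211, -0.2611),
  (x̄ - mu_0)^T · [...] = (6.2)·(5.2211) + (0)·(-0.2611) = 32.3705.

Step 5 — scale by n: T² = 5 · 32.3705 = 161.8526.

T² ≈ 161.8526


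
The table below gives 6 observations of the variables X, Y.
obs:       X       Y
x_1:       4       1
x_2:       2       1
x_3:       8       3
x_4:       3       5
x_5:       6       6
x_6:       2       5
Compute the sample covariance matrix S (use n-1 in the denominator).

Step 1 — column means:
  mean(X) = (4 + 2 + 8 + 3 + 6 + 2) / 6 = 25/6 = 4.1667
  mean(Y) = (1 + 1 + 3 + 5 + 6 + 5) / 6 = 21/6 = 3.5

Step 2 — sample covariance S[i,j] = (1/(n-1)) · Σ_k (x_{k,i} - mean_i) · (x_{k,j} - mean_j), with n-1 = 5.
  S[X,X] = ((-0.1667)·(-0.1667) + (-2.1667)·(-2.1667) + (3.8333)·(3.8333) + (-1.1667)·(-1.1667) + (1.8333)·(1.8333) + (-2.1667)·(-2.1667)) / 5 = 28.8333/5 = 5.7667
  S[X,Y] = ((-0.1667)·(-2.5) + (-2.1667)·(-2.5) + (3.8333)·(-0.5) + (-1.1667)·(1.5) + (1.8333)·(2.5) + (-2.1667)·(1.5)) / 5 = 3.5/5 = 0.7
  S[Y,Y] = ((-2.5)·(-2.5) + (-2.5)·(-2.5) + (-0.5)·(-0.5) + (1.5)·(1.5) + (2.5)·(2.5) + (1.5)·(1.5)) / 5 = 23.5/5 = 4.7

S is symmetric (S[j,i] = S[i,j]). Assembling:

S = [[5.7667, 0.7],
 [0.7, 4.7]]


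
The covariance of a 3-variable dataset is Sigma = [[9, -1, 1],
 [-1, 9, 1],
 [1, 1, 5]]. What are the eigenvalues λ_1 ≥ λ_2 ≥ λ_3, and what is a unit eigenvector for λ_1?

Step 1 — characteristic polynomial p(λ) = det(λI - Sigma) = λ³ - tr·λ² + c_1·λ - det, where tr = trace, c_1 = sum of the principal 2×2 minors, det = det(Sigma):
  tr = 9 + 9 + 5 = 23,
  c_1 = (9·9 - (-1)²) + (9·5 - (1)²) + (9·5 - (1)²) = 80 + 44 + 44 = 168,
  det = 9·(9·5 - (1)²) - (-1)·((-1)·5 - (1)·(1)) + (1)·((-1)·(1) - 9·(1)) = 9·(44) - (-1)·(-6) + (1)·(-10) = 380.
  So p(λ) = λ³ - 23λ² + 168λ - 380.
Step 2 — look for an integer root (rational root theorem: any rational root is an integer divisor of 380). Testing λ = 10:
  p(10) = 1000 - 2300 + 1680 - 380 = 0  ✓
  Dividing out (λ - 10): p(λ) = (λ - 10)(λ² - 13λ + 38).
Step 3 — remaining eigenvalues from the quadratic λ² - 13λ + 38 = 0:
  Δ = 13² - 4·38 = 169 - 152 = 17,  λ = (13 ± √17)/2 = (13 ± 4.1231)/2 ≈ 8.5616 or 4.4384.
  Sorted: λ_1 = 10,  λ_2 = 8.5616,  λ_3 = 4.4384  (check: sum = 23 = tr ✓).

Step 4 — unit eigenvector for λ_1 = 10: v spans the null space of (Sigma - λ_1 I), whose rows are
  r_1 = (-1, -1, 1),  r_2 = (-1, -1, 1),  r_3 = (1, 1, -5).
  v is orthogonal to every row, so take v ∝ r_1 × r_3 = ((-1)·(-5) - (1)·(1), (1)·(1) - (-1)·(-5), (-1)·(1) - (-1)·(1)) = (4, -4, 0).
  Rescale (divide by 4): u = (1, -1, 0).
  ||u|| = √((1)² + (-1)² + (0)²) = √(2) ≈ 1.4142,  v_1 = u/||u|| ≈ (0.7071, -0.7071, 0) (||v_1|| = 1).

λ_1 = 10,  λ_2 = 8.5616,  λ_3 = 4.4384;  v_1 ≈ (0.7071, -0.7071, 0)


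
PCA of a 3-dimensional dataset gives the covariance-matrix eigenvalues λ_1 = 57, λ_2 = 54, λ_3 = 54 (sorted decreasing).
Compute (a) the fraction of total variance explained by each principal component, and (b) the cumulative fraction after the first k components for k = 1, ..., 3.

Step 1 — total variance = trace(Sigma) = Σ λ_i = 57 + 54 + 54 = 165.

Step 2 — fraction explained by component i = λ_i / Σ λ:
  PC1: 57/165 = 0.3455
  PC2: 54/165 = 0.3273
  PC3: 54/165 = 0.3273

Step 3 — cumulative fraction after k components = (λ_1 + ... + λ_k) / Σ λ:
  k = 1: 57/165 = 0.3455
  k = 2: (57 + 54)/165 = 111/165 = 0.6727
  k = 3: (57 + 54 + 54)/165 = 165/165 = 1

Summary (fraction, with percent):

explained: PC1 0.3455 (34.55%), PC2 0.3273 (32.73%), PC3 0.3273 (32.73%);  cumulative: 0.3455, 0.6727, 1


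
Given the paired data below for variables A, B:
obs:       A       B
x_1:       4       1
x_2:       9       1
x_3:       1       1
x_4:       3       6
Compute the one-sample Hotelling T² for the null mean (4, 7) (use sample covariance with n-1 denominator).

Step 1 — sample mean vector:
  mean(A) = (4 + 9 + 1 + 3) / 4 = 17/4 = 4.25
  mean(B) = (1 + 1 + 1 + 6) / 4 = 9/4 = 2.25
  x̄ = (4.25, 2.25),  deviation x̄ - mu_0 = (4.25, 2.25) - (4, 7) = (0.25, -4.75).

Step 2 — sample covariance matrix, S[i,j] = (1/(n-1)) · Σ_k (x_{k,i} - mean_i) · (x_{k,j} - mean_j), divisor n-1 = 3:
  S[A,A] = ((-0.25)·(-0.25) + (4.75)·(4.75) + (-3.25)·(-3.25) + (-1.25)·(-1.25)) / 3 = 34.75/3 = 11.5833
  S[A,B] = ((-0.25)·(-1.25) + (4.75)·(-1.25) + (-3.25)·(-1.25) + (-1.25)·(3.75)) / 3 = -6.25/3 = -2.0833
  S[B,B] = ((-1.25)·(-1.25) + (-1.25)·(-1.25) + (-1.25)·(-1.25) + (3.75)·(3.75)) / 3 = 18.75/3 = 6.25
  S = [[11.5833, -2.0833],
 [-2.0833, 6.25]].

Step 3 — invert S. det(S) = 11.5833·6.25 - (-2.0833)² = 68.0556.
  S^{-1} = (1/det) · [[d, -b], [-b, a]] = [[0.0918, 0.0306],
 [0.0306, 0.1702]].

Step 4 — quadratic form (x̄ - mu_0)^T · S^{-1} · (x̄ - mu_0):
  S^{-1} · (x̄ - mu_0) = (-0.1224, -0.8008),
  (x̄ - mu_0)^T · [...] = (0.25)·(-0.1224) + (-4.75)·(-0.8008) = 3.7733.

Step 5 — scale by n: T² = 4 · 3.7733 = 15.0931.

T² ≈ 15.0931


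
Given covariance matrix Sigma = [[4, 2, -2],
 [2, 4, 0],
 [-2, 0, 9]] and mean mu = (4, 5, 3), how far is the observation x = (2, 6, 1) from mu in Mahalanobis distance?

Step 1 — centre the observation: (x - mu) = (-2, 1, -2).

Step 2 — invert Sigma (cofactor / det for 3×3, or solve directly):
  Sigma^{-1} = [[0.3913, -0.1957, 0.087],
 [-0.1957, 0.3478, -0.0435],
 [0.087, -0.0435, 0.1304]].

Step 3 — form the quadratic (x - mu)^T · Sigma^{-1} · (x - mu):
  Sigma^{-1} · (x - mu) = (-1.1522, 0.8261, -0.4783).
  (x - mu)^T · [Sigma^{-1} · (x - mu)] = (-2)·(-1.1522) + (1)·(0.8261) + (-2)·(-0.4783) = 4.087.

Step 4 — take square root: d = √(4.087) ≈ 2.0216.

d(x, mu) = √(4.087) ≈ 2.0216


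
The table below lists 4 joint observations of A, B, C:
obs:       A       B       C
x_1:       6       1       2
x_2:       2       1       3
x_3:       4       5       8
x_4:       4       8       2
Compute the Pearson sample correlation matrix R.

Step 1 — column means:
  mean(A) = (6 + 2 + 4 + 4) / 4 = 16/4 = 4
  mean(B) = (1 + 1 + 5 + 8) / 4 = 15/4 = 3.75
  mean(C) = (2 + 3 + 8 + 2) / 4 = 15/4 = 3.75

Step 2 — sample variances and covariances s[i,j] = (1/(n-1)) · Σ_k (x_{k,i} - mean_i) · (x_{k,j} - mean_j), with n-1 = 3:
  s[A,A] = ((2)·(2) + (-2)·(-2) + (0)·(0) + (0)·(0)) / 3 = 8/3 = 2.6667
  s[A,B] = ((2)·(-2.75) + (-2)·(-2.75) + (0)·(1.25) + (0)·(4.25)) / 3 = 0/3 = 0
  s[A,C] = ((2)·(-1.75) + (-2)·(-0.75) + (0)·(4.25) + (0)·(-1.75)) / 3 = -2/3 = -0.6667
  s[B,B] = ((-2.75)·(-2.75) + (-2.75)·(-2.75) + (1.25)·(1.25) + (4.25)·(4.25)) / 3 = 34.75/3 = 11.5833
  s[B,C] = ((-2.75)·(-1.75) + (-2.75)·(-0.75) + (1.25)·(4.25) + (4.25)·(-1.75)) / 3 = 4.75/3 = 1.5833
  s[C,C] = ((-1.75)·(-1.75) + (-0.75)·(-0.75) + (4.25)·(4.25) + (-1.75)·(-1.75)) / 3 = 24.75/3 = 8.25
  Sample standard deviations s_i = √(s[i,i]):
  s(A) = √(2.6667) = 1.633
  s(B) = √(11.5833) = 3.4034
  s(C) = √(8.25) = 2.8723

Step 3 — r_{ij} = s_{ij} / (s_i · s_j):
  r[A,A] = 1 (diagonal).
  r[A,B] = 0 / (1.633 · 3.4034) = 0 / 5.5578 = 0
  r[A,C] = -0.6667 / (1.633 · 2.8723) = -0.6667 / 4.6904 = -0.1421
  r[B,B] = 1 (diagonal).
  r[B,C] = 1.5833 / (3.4034 · 2.8723) = 1.5833 / 9.7756 = 0.162
  r[C,C] = 1 (diagonal).

R is symmetric with unit diagonal. Assembling:

R = [[1, 0, -0.1421],
 [0, 1, 0.162],
 [-0.1421, 0.162, 1]]


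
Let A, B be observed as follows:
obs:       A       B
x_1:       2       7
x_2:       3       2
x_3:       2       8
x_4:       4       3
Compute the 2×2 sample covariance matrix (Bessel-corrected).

Step 1 — column means:
  mean(A) = (2 + 3 + 2 + 4) / 4 = 11/4 = 2.75
  mean(B) = (7 + 2 + 8 + 3) / 4 = 20/4 = 5

Step 2 — sample covariance S[i,j] = (1/(n-1)) · Σ_k (x_{k,i} - mean_i) · (x_{k,j} - mean_j), with n-1 = 3.
  S[A,A] = ((-0.75)·(-0.75) + (0.25)·(0.25) + (-0.75)·(-0.75) + (1.25)·(1.25)) / 3 = 2.75/3 = 0.9167
  S[A,B] = ((-0.75)·(2) + (0.25)·(-3) + (-0.75)·(3) + (1.25)·(-2)) / 3 = -7/3 = -2.3333
  S[B,B] = ((2)·(2) + (-3)·(-3) + (3)·(3) + (-2)·(-2)) / 3 = 26/3 = 8.6667

S is symmetric (S[j,i] = S[i,j]). Assembling:

S = [[0.9167, -2.3333],
 [-2.3333, 8.6667]]


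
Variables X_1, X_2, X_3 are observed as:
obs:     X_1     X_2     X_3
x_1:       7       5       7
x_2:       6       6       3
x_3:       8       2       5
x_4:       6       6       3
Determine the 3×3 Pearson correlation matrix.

Step 1 — column means:
  mean(X_1) = (7 + 6 + 8 + 6) / 4 = 27/4 = 6.75
  mean(X_2) = (5 + 6 + 2 + 6) / 4 = 19/4 = 4.75
  mean(X_3) = (7 + 3 + 5 + 3) / 4 = 18/4 = 4.5

Step 2 — sample variances and covariances s[i,j] = (1/(n-1)) · Σ_k (x_{k,i} - mean_i) · (x_{k,j} - mean_j), with n-1 = 3:
  s[X_1,X_1] = ((0.25)·(0.25) + (-0.75)·(-0.75) + (1.25)·(1.25) + (-0.75)·(-0.75)) / 3 = 2.75/3 = 0.9167
  s[X_1,X_2] = ((0.25)·(0.25) + (-0.75)·(1.25) + (1.25)·(-2.75) + (-0.75)·(1.25)) / 3 = -5.25/3 = -1.75
  s[X_1,X_3] = ((0.25)·(2.5) + (-0.75)·(-1.5) + (1.25)·(0.5) + (-0.75)·(-1.5)) / 3 = 3.5/3 = 1.1667
  s[X_2,X_2] = ((0.25)·(0.25) + (1.25)·(1.25) + (-2.75)·(-2.75) + (1.25)·(1.25)) / 3 = 10.75/3 = 3.5833
  s[X_2,X_3] = ((0.25)·(2.5) + (1.25)·(-1.5) + (-2.75)·(0.5) + (1.25)·(-1.5)) / 3 = -4.5/3 = -1.5
  s[X_3,X_3] = ((2.5)·(2.5) + (-1.5)·(-1.5) + (0.5)·(0.5) + (-1.5)·(-1.5)) / 3 = 11/3 = 3.6667
  Sample standard deviations s_i = √(s[i,i]):
  s(X_1) = √(0.9167) = 0.9574
  s(X_2) = √(3.5833) = 1.893
  s(X_3) = √(3.6667) = 1.9149

Step 3 — r_{ij} = s_{ij} / (s_i · s_j):
  r[X_1,X_1] = 1 (diagonal).
  r[X_1,X_2] = -1.75 / (0.9574 · 1.893) = -1.75 / 1.8124 = -0.9656
  r[X_1,X_3] = 1.1667 / (0.9574 · 1.9149) = 1.1667 / 1.8333 = 0.6364
  r[X_2,X_2] = 1 (diagonal).
  r[X_2,X_3] = -1.5 / (1.893 · 1.9149) = -1.5 / 3.6248 = -0.4138
  r[X_3,X_3] = 1 (diagonal).

R is symmetric with unit diagonal. Assembling:

R = [[1, -0.9656, 0.6364],
 [-0.9656, 1, -0.4138],
 [0.6364, -0.4138, 1]]


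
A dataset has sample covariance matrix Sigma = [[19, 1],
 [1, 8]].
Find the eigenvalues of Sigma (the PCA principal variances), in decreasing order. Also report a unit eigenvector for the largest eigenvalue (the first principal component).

Step 1 — characteristic polynomial of 2×2 Sigma:
  det(Sigma - λI) = λ² - trace · λ + det = 0.
  trace = 19 + 8 = 27, det = 19·8 - (1)² = 151.
Step 2 — discriminant:
  Δ = trace² - 4·det = 729 - 604 = 125.
Step 3 — eigenvalues:
  λ = (trace ± √Δ)/2 = (27 ± 11.1803)/2,
  λ_1 = 19.0902,  λ_2 = 7.9098.

Step 4 — unit eigenvector for λ_1: solve (Sigma - λ_1 I)v = 0. First row:
  (19 - 19.0902)·v_x + (1)·v_y = 0, i.e. (-0.0902)·v_x + (1)·v_y = 0,
  so v ∝ (b, λ_1 - a) = (1, 0.0902) = u.
  ||u|| = √((1)² + (0.0902)²) = √(1.0081) ≈ 1.0041,
  v_1 = u/||u|| ≈ (0.996, 0.0898) (||v_1|| = 1).

λ_1 = 19.0902,  λ_2 = 7.9098;  v_1 ≈ (0.996, 0.0898)


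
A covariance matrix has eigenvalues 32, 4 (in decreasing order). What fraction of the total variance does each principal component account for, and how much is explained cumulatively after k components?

Step 1 — total variance = trace(Sigma) = Σ λ_i = 32 + 4 = 36.

Step 2 — fraction explained by component i = λ_i / Σ λ:
  PC1: 32/36 = 0.8889
  PC2: 4/36 = 0.1111

Step 3 — cumulative fraction after k components = (λ_1 + ... + λ_k) / Σ λ:
  k = 1: 32/36 = 0.8889
  k = 2: (32 + 4)/36 = 36/36 = 1

Summary (fraction, with percent):

explained: PC1 0.8889 (88.89%), PC2 0.1111 (11.11%);  cumulative: 0.8889, 1


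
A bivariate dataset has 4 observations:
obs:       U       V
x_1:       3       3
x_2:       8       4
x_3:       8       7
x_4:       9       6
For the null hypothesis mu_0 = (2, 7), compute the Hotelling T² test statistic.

Step 1 — sample mean vector:
  mean(U) = (3 + 8 + 8 + 9) / 4 = 28/4 = 7
  mean(V) = (3 + 4 + 7 + 6) / 4 = 20/4 = 5
  x̄ = (7, 5),  deviation x̄ - mu_0 = (7, 5) - (2, 7) = (5, -2).

Step 2 — sample covariance matrix, S[i,j] = (1/(n-1)) · Σ_k (x_{k,i} - mean_i) · (x_{k,j} - mean_j), divisor n-1 = 3:
  S[U,U] = ((-4)·(-4) + (1)·(1) + (1)·(1) + (2)·(2)) / 3 = 22/3 = 7.3333
  S[U,V] = ((-4)·(-2) + (1)·(-1) + (1)·(2) + (2)·(1)) / 3 = 11/3 = 3.6667
  S[V,V] = ((-2)·(-2) + (-1)·(-1) + (2)·(2) + (1)·(1)) / 3 = 10/3 = 3.3333
  S = [[7.3333, 3.6667],
 [3.6667, 3.3333]].

Step 3 — invert S. det(S) = 7.3333·3.3333 - (3.6667)² = 11.
  S^{-1} = (1/det) · [[d, -b], [-b, a]] = [[0.303, -0.3333],
 [-0.3333, 0.6667]].

Step 4 — quadratic form (x̄ - mu_0)^T · S^{-1} · (x̄ - mu_0):
  S^{-1} · (x̄ - mu_0) = (2.1818, -3),
  (x̄ - mu_0)^T · [...] = (5)·(2.1818) + (-2)·(-3) = 16.9091.

Step 5 — scale by n: T² = 4 · 16.9091 = 67.6364.

T² ≈ 67.6364


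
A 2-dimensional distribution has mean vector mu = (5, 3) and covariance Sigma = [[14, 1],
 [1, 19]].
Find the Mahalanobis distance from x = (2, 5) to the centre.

Step 1 — centre the observation: (x - mu) = (-3, 2).

Step 2 — invert Sigma. det(Sigma) = 14·19 - (1)² = 265.
  Sigma^{-1} = (1/det) · [[d, -b], [-b, a]] = [[0.0717, -0.0038],
 [-0.0038, 0.0528]].

Step 3 — form the quadratic (x - mu)^T · Sigma^{-1} · (x - mu):
  Sigma^{-1} · (x - mu) = (-0.2226, 0.117).
  (x - mu)^T · [Sigma^{-1} · (x - mu)] = (-3)·(-0.2226) + (2)·(0.117) = 0.9019.

Step 4 — take square root: d = √(0.9019) ≈ 0.9497.

d(x, mu) = √(0.9019) ≈ 0.9497


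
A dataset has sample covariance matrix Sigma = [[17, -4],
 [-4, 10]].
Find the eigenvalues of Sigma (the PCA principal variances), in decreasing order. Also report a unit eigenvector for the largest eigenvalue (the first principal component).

Step 1 — characteristic polynomial of 2×2 Sigma:
  det(Sigma - λI) = λ² - trace · λ + det = 0.
  trace = 17 + 10 = 27, det = 17·10 - (-4)² = 154.
Step 2 — discriminant:
  Δ = trace² - 4·det = 729 - 616 = 113.
Step 3 — eigenvalues:
  λ = (trace ± √Δ)/2 = (27 ± 10.6301)/2,
  λ_1 = 18.8151,  λ_2 = 8.1849.

Step 4 — unit eigenvector for λ_1: solve (Sigma - λ_1 I)v = 0. First row:
  (17 - 18.8151)·v_x + (-4)·v_y = 0, i.e. (-1.8151)·v_x + (-4)·v_y = 0,
  so v ∝ (b, λ_1 - a) = (-4, 1.8151); multiply by -1 so the first entry is positive: u = (4, -1.8151).
  ||u|| = √((4)² + (-1.8151)²) = √(19.2945) ≈ 4.3925,
  v_1 = u/||u|| ≈ (0.9106, -0.4132) (||v_1|| = 1).

λ_1 = 18.8151,  λ_2 = 8.1849;  v_1 ≈ (0.9106, -0.4132)


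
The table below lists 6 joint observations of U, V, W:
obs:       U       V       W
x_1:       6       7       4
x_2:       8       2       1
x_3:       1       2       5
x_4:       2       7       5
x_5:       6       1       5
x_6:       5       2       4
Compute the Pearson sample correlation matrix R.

Step 1 — column means:
  mean(U) = (6 + 8 + 1 + 2 + 6 + 5) / 6 = 28/6 = 4.6667
  mean(V) = (7 + 2 + 2 + 7 + 1 + 2) / 6 = 21/6 = 3.5
  mean(W) = (4 + 1 + 5 + 5 + 5 + 4) / 6 = 24/6 = 4

Step 2 — sample variances and covariances s[i,j] = (1/(n-1)) · Σ_k (x_{k,i} - mean_i) · (x_{k,j} - mean_j), with n-1 = 5:
  s[U,U] = ((1.3333)·(1.3333) + (3.3333)·(3.3333) + (-3.6667)·(-3.6667) + (-2.6667)·(-2.6667) + (1.3333)·(1.3333) + (0.3333)·(0.3333)) / 5 = 35.3333/5 = 7.0667
  s[U,V] = ((1.3333)·(3.5) + (3.3333)·(-1.5) + (-3.6667)·(-1.5) + (-2.6667)·(3.5) + (1.3333)·(-2.5) + (0.3333)·(-1.5)) / 5 = -8/5 = -1.6
  s[U,W] = ((1.3333)·(0) + (3.3333)·(-3) + (-3.6667)·(1) + (-2.6667)·(1) + (1.3333)·(1) + (0.3333)·(0)) / 5 = -15/5 = -3
  s[V,V] = ((3.5)·(3.5) + (-1.5)·(-1.5) + (-1.5)·(-1.5) + (3.5)·(3.5) + (-2.5)·(-2.5) + (-1.5)·(-1.5)) / 5 = 37.5/5 = 7.5
  s[V,W] = ((3.5)·(0) + (-1.5)·(-3) + (-1.5)·(1) + (3.5)·(1) + (-2.5)·(1) + (-1.5)·(0)) / 5 = 4/5 = 0.8
  s[W,W] = ((0)·(0) + (-3)·(-3) + (1)·(1) + (1)·(1) + (1)·(1) + (0)·(0)) / 5 = 12/5 = 2.4
  Sample standard deviations s_i = √(s[i,i]):
  s(U) = √(7.0667) = 2.6583
  s(V) = √(7.5) = 2.7386
  s(W) = √(2.4) = 1.5492

Step 3 — r_{ij} = s_{ij} / (s_i · s_j):
  r[U,U] = 1 (diagonal).
  r[U,V] = -1.6 / (2.6583 · 2.7386) = -1.6 / 7.2801 = -0.2198
  r[U,W] = -3 / (2.6583 · 1.5492) = -3 / 4.1183 = -0.7285
  r[V,V] = 1 (diagonal).
  r[V,W] = 0.8 / (2.7386 · 1.5492) = 0.8 / 4.2426 = 0.1886
  r[W,W] = 1 (diagonal).

R is symmetric with unit diagonal. Assembling:

R = [[1, -0.2198, -0.7285],
 [-0.2198, 1, 0.1886],
 [-0.7285, 0.1886, 1]]


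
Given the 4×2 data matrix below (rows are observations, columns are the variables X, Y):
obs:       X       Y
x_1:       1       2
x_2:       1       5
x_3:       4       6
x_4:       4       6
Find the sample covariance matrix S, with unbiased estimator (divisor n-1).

Step 1 — column means:
  mean(X) = (1 + 1 + 4 + 4) / 4 = 10/4 = 2.5
  mean(Y) = (2 + 5 + 6 + 6) / 4 = 19/4 = 4.75

Step 2 — sample covariance S[i,j] = (1/(n-1)) · Σ_k (x_{k,i} - mean_i) · (x_{k,j} - mean_j), with n-1 = 3.
  S[X,X] = ((-1.5)·(-1.5) + (-1.5)·(-1.5) + (1.5)·(1.5) + (1.5)·(1.5)) / 3 = 9/3 = 3
  S[X,Y] = ((-1.5)·(-2.75) + (-1.5)·(0.25) + (1.5)·(1.25) + (1.5)·(1.25)) / 3 = 7.5/3 = 2.5
  S[Y,Y] = ((-2.75)·(-2.75) + (0.25)·(0.25) + (1.25)·(1.25) + (1.25)·(1.25)) / 3 = 10.75/3 = 3.5833

S is symmetric (S[j,i] = S[i,j]). Assembling:

S = [[3, 2.5],
 [2.5, 3.5833]]


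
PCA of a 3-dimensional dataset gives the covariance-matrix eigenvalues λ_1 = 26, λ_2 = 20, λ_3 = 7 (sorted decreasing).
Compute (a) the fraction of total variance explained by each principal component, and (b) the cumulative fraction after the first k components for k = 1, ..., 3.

Step 1 — total variance = trace(Sigma) = Σ λ_i = 26 + 20 + 7 = 53.

Step 2 — fraction explained by component i = λ_i / Σ λ:
  PC1: 26/53 = 0.4906
  PC2: 20/53 = 0.3774
  PC3: 7/53 = 0.1321

Step 3 — cumulative fraction after k components = (λ_1 + ... + λ_k) / Σ λ:
  k = 1: 26/53 = 0.4906
  k = 2: (26 + 20)/53 = 46/53 = 0.8679
  k = 3: (26 + 20 + 7)/53 = 53/53 = 1

Summary (fraction, with percent):

explained: PC1 0.4906 (49.06%), PC2 0.3774 (37.74%), PC3 0.1321 (13.21%);  cumulative: 0.4906, 0.8679, 1
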